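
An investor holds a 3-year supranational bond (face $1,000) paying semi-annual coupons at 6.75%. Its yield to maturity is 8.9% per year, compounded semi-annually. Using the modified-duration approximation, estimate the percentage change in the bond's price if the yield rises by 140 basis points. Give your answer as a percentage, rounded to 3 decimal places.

-3.696%

Periodic yield y = 0.0445. Modified duration first:
  t   CF        PV=CF/(1+0.0445)^t    t·PV
  1        33.75        32.3121        32.3121
  2        33.75        30.9355        61.8710
  3        33.75        29.6175        88.8525
  4        33.75        28.3557       113.4227
  5        33.75        27.1476       135.7380
  6     1,033.75       796.0949     4,776.5696
  Σ                    944.4633     5,208.7659
P = 944.4633; D_Mac = 5.51505 half-year periods = 2.75753 yrs; D_mod = 2.75753/(1+0.0445) = 2.64004 yrs.
ΔP/P ≈ -D_mod · Δy = -2.64004 × (+0.014) = -0.036961 = -3.6961%.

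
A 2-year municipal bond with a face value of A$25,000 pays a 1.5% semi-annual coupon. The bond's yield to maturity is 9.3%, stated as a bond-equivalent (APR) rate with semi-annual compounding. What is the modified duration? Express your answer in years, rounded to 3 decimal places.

Periodic yield y = 0.0465. First find Macaulay duration:
  t   CF        PV=CF/(1+0.0465)^t    t·PV
  1       187.50       179.1687       179.1687
  2       187.50       171.2075       342.4150
  3       187.50       163.6001       490.8003
  4    25,187.50    21,000.4274    84,001.7094
  Σ                 21,514.4036    85,014.0934
P = 21,514.4036; Macaulay duration = 85,014.0934 / 21,514.4036 = 3.95150 half-year periods = 1.97575 years.
Modified duration = D_Mac / (1 + y) = 1.97575 / 1.0465 = 1.88796 years.

1.888 years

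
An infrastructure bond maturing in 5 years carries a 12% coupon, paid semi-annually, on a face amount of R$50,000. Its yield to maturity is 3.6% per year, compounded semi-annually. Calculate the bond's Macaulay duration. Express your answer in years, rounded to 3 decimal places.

Periodic yield y = 0.018. Discount each cash flow and weight by its period:
  t   CF        PV=CF/(1+0.018)^t    t·PV
  1     3,000.00     2,946.9548     2,946.9548
  2     3,000.00     2,894.8476     5,789.6951
  3     3,000.00     2,843.6616     8,530.9849
  4     3,000.00     2,793.3808    11,173.5232
  5     3,000.00     2,743.9890    13,719.9450
  6     3,000.00     2,695.4705    16,172.8231
  7     3,000.00     2,647.8099    18,534.6696
  8     3,000.00     2,600.9921    20,807.9367
  9     3,000.00     2,555.0020    22,995.0184
  10   53,000.00    44,340.2451   443,402.4512
  Σ                 69,062.3535   564,074.0020
Price P = Σ PV = 69,062.3535.
Macaulay duration = Σ(t·PV) / P = 564,074.0020 / 69,062.3535 = 8.16760 half-year periods.
In years: 8.16760 / 2 = 4.08380 years.

4.084 years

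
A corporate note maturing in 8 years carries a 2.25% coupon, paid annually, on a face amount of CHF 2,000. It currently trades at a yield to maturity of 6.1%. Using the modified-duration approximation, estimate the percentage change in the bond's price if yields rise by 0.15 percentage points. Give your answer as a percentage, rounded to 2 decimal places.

Periodic yield y = 0.061. Modified duration first:
  t   CF        PV=CF/(1+0.061)^t    t·PV
  1        45.00        42.4128        42.4128
  2        45.00        39.9744        79.9488
  3        45.00        37.6761       113.0284
  4        45.00        35.5100       142.0401
  5        45.00        33.4684       167.3422
  6        45.00        31.5443       189.2655
  7        45.00        29.7307       208.1148
  8     2,045.00     1,273.4158    10,187.3266
  Σ                  1,523.7326    11,129.4792
P = 1,523.7326; D_Mac = 7.30409 yrs; D_mod = 7.30409/(1+0.061) = 6.88416 yrs.
ΔP/P ≈ -D_mod · Δy = -6.88416 × (+0.0015) = -0.010326 = -1.0326%.

-1.03%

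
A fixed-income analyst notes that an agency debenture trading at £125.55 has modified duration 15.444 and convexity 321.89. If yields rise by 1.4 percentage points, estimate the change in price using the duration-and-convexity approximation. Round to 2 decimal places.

Duration effect: -D_mod·Δy = -15.444 × (+0.014) = -0.216216
Convexity effect: ½·C·(Δy)² = 0.5 × 321.89 × (0.014)² = +0.03154522
ΔP/P ≈ -0.216216 + 0.03154522 = -0.18467078
ΔP ≈ 125.55 × (-0.18467078) = -23.185416429.

-£23.19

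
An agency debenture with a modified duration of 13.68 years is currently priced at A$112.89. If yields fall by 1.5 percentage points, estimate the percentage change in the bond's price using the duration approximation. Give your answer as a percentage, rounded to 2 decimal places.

+20.52%

Duration approximation: ΔP/P ≈ -D_mod · Δy = -13.68 × (-0.015) = +0.205200.
As a percentage: +20.5200%.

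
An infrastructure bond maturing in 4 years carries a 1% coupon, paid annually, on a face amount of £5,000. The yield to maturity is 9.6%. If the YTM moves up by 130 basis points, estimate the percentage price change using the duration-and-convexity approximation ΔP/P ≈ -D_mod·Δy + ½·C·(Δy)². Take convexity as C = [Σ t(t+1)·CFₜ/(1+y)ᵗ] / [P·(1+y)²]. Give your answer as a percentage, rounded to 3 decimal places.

With y = 0.096:
  t   CF        PV=CF/(1+0.096)^t    t·PV        t(t+1)·PV
  1        50.00        45.6204        45.6204          91.2409
  2        50.00        41.6245        83.2490         249.7469
  3        50.00        37.9785       113.9356         455.7426
  4     5,050.00     3,499.8478    13,999.3913      69,996.9565
  Σ                  3,625.0713    14,242.1964      70,793.6869
P = 3,625.0713; D_Mac = 3.92880 yrs; D_mod = 3.58468 yrs; C = 16.25762.
Duration effect: -3.58468 × (+0.013) = -0.046601
Convexity effect: 0.5 × 16.25762 × (0.013)² = +0.0013738
ΔP/P ≈ -0.046601 + 0.0013738 = -0.045227 = -4.5227%.

-4.523%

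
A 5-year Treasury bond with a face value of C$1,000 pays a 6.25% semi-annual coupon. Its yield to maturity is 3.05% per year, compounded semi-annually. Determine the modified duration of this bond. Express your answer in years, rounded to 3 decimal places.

4.354 years

Periodic yield y = 0.01525. First find Macaulay duration:
  t   CF        PV=CF/(1+0.01525)^t    t·PV
  1        31.25        30.7806        30.7806
  2        31.25        30.3182        60.6365
  3        31.25        29.8628        89.5885
  4        31.25        29.4143       117.6571
  5        31.25        28.9724       144.8622
  6        31.25        28.5372       171.2235
  7        31.25        28.1086       196.7601
  8        31.25        27.6864       221.4910
  9        31.25        27.2705       245.4345
  10    1,031.25       886.4086     8,864.0864
  Σ                  1,147.3597    10,142.5202
P = 1,147.3597; Macaulay duration = 10,142.5202 / 1,147.3597 = 8.83988 half-year periods = 4.41994 years.
Modified duration = D_Mac / (1 + y) = 4.41994 / 1.01525 = 4.35355 years.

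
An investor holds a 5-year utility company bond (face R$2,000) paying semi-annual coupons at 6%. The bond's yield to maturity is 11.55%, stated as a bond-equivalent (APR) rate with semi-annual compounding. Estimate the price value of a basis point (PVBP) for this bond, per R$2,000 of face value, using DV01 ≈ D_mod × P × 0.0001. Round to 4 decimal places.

Periodic yield y = 0.05775.
  t   CF        PV=CF/(1+0.05775)^t    t·PV
  1        60.00        56.7242        56.7242
  2        60.00        53.6272       107.2544
  3        60.00        50.6993       152.0980
  4        60.00        47.9313       191.7252
  5        60.00        45.3144       226.5719
  6        60.00        42.8404       257.0421
  7        60.00        40.5014       283.5098
  8        60.00        38.2901       306.3211
  9        60.00        36.1996       325.7965
  10    2,060.00     1,174.9973    11,749.9733
  Σ                  1,587.1252    13,657.0165
P = 1,587.1252; D_Mac = 8.60488 half-year periods = 4.30244 yrs; D_mod = 4.06754 yrs.
DV01 ≈ 4.06754 × 1,587.1252 × 0.0001 = 0.645569.

R$0.6456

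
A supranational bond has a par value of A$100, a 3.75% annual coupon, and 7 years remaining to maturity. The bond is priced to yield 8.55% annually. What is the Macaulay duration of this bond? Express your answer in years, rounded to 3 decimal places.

6.155 years

Periodic yield y = 0.0855. Discount each cash flow and weight by its year:
  t   CF        PV=CF/(1+0.0855)^t    t·PV
  1         3.75         3.4546         3.4546
  2         3.75         3.1825         6.3650
  3         3.75         2.9319         8.7956
  4         3.75         2.7009        10.8037
  5         3.75         2.4882        12.4409
  6         3.75         2.2922        13.7532
  7       103.75        58.4224       408.9567
  Σ                     75.4727       464.5697
Price P = Σ PV = 75.4727.
Macaulay duration = Σ(t·PV) / P = 464.5697 / 75.4727 = 6.15547 years.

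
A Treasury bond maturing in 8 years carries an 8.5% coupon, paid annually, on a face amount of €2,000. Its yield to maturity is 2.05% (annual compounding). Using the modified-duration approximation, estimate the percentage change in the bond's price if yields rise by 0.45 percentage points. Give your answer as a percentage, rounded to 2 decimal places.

-2.86%

Periodic yield y = 0.0205. Modified duration first:
  t   CF        PV=CF/(1+0.0205)^t    t·PV
  1       170.00       166.5850       166.5850
  2       170.00       163.2386       326.4772
  3       170.00       159.9594       479.8783
  4       170.00       156.7462       626.9846
  5       170.00       153.5974       767.9870
  6       170.00       150.5119       903.0715
  7       170.00       147.4884     1,032.4188
  8     2,170.00     1,844.8271    14,758.6165
  Σ                  2,942.9540    19,062.0190
P = 2,942.9540; D_Mac = 6.47717 yrs; D_mod = 6.47717/(1+0.0205) = 6.34706 yrs.
ΔP/P ≈ -D_mod · Δy = -6.34706 × (+0.0045) = -0.028562 = -2.8562%.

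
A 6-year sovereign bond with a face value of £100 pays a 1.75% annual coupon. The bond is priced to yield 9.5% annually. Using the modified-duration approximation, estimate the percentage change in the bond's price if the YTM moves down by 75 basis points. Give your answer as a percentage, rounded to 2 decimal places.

Periodic yield y = 0.095. Modified duration first:
  t   CF        PV=CF/(1+0.095)^t    t·PV
  1         1.75         1.5982         1.5982
  2         1.75         1.4595         2.9190
  3         1.75         1.3329         3.9987
  4         1.75         1.2173         4.8690
  5         1.75         1.1116         5.5582
  6       101.75        59.0269       354.1612
  Σ                     65.7464       373.1043
P = 65.7464; D_Mac = 5.67491 yrs; D_mod = 5.67491/(1+0.095) = 5.18256 yrs.
ΔP/P ≈ -D_mod · Δy = -5.18256 × (-0.0075) = +0.038869 = +3.8869%.

+3.89%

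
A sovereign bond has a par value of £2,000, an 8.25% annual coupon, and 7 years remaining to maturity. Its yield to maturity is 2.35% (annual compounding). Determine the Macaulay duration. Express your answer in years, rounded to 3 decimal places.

5.816 years

Periodic yield y = 0.0235. Discount each cash flow and weight by its year:
  t   CF        PV=CF/(1+0.0235)^t    t·PV
  1       165.00       161.2115       161.2115
  2       165.00       157.5100       315.0201
  3       165.00       153.8935       461.6806
  4       165.00       150.3601       601.4403
  5       165.00       146.9078       734.5388
  6       165.00       143.5347       861.2081
  7     2,165.00     1,840.1066    12,880.7459
  Σ                  2,753.5242    16,015.8453
Price P = Σ PV = 2,753.5242.
Macaulay duration = Σ(t·PV) / P = 16,015.8453 / 2,753.5242 = 5.81649 years.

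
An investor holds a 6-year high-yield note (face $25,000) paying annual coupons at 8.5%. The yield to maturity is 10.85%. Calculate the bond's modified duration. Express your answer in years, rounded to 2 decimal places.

Periodic yield y = 0.1085. First find Macaulay duration:
  t   CF        PV=CF/(1+0.1085)^t    t·PV
  1     2,125.00     1,917.0050     1,917.0050
  2     2,125.00     1,729.3685     3,458.7370
  3     2,125.00     1,560.0979     4,680.2936
  4     2,125.00     1,407.3955     5,629.5818
  5     2,125.00     1,269.6396     6,348.1978
  6    27,125.00    14,620.2757    87,721.6542
  Σ                 22,503.7820   109,755.4693
P = 22,503.7820; Macaulay duration = 109,755.4693 / 22,503.7820 = 4.87720 years.
Modified duration = D_Mac / (1 + y) = 4.87720 / 1.1085 = 4.39982 years.

4.40 years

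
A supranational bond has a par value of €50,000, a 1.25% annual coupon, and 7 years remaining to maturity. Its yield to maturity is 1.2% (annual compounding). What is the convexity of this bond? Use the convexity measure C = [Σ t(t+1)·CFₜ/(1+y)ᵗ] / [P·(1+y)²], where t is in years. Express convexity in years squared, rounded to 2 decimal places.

52.05

With y = 0.012:
  t   CF        PV=CF/(1+0.012)^t    t·PV        t(t+1)·PV
  1       625.00       617.5889       617.5889       1,235.1779
  2       625.00       610.2657     1,220.5315       3,661.5945
  3       625.00       603.0294     1,809.0882       7,236.3527
  4       625.00       595.8788     2,383.5154      11,917.5769
  5       625.00       588.8131     2,944.0654      17,664.3926
  6       625.00       581.8311     3,490.9867      24,436.9068
  7    50,625.00    46,569.4864   325,986.4051   2,607,891.2410
  Σ                 50,166.8936   338,452.1812   2,674,043.2424
P = 50,166.8936.
Convexity = Σ t(t+1)·PV / [P·(1+y)²] = 2,674,043.2424 / (50,166.8936 × 1.024144) = 52.04634.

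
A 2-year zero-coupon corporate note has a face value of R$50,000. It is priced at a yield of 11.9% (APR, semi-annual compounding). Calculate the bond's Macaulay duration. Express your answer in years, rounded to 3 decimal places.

2.000 years

A zero-coupon bond has a single cash flow at maturity, so its Macaulay duration equals its maturity: 2 years.
(Equivalently: 4 semi-annual periods ÷ 2 = 2 years.)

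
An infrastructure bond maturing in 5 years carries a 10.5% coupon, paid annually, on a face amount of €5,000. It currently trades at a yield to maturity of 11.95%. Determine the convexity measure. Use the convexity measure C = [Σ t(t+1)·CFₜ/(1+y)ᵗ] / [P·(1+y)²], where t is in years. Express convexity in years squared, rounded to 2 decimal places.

With y = 0.1195:
  t   CF        PV=CF/(1+0.1195)^t    t·PV        t(t+1)·PV
  1       525.00       468.9594       468.9594         937.9187
  2       525.00       418.9007       837.8014       2,513.4043
  3       525.00       374.1855     1,122.5566       4,490.2266
  4       525.00       334.2435     1,336.9738       6,684.8691
  5     5,525.00     3,142.0406    15,710.2030      94,261.2181
  Σ                  4,738.3297    19,476.4943     108,887.6368
P = 4,738.3297.
Convexity = Σ t(t+1)·PV / [P·(1+y)²] = 108,887.6368 / (4,738.3297 × 1.253280) = 18.33602.

18.34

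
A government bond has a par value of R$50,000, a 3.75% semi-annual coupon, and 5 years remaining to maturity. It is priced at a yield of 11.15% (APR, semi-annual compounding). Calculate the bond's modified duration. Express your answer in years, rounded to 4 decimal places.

Periodic yield y = 0.05575. First find Macaulay duration:
  t   CF        PV=CF/(1+0.05575)^t    t·PV
  1       937.50       887.9943       887.9943
  2       937.50       841.1028     1,682.2057
  3       937.50       796.6875     2,390.0625
  4       937.50       754.6176     3,018.4703
  5       937.50       714.7692     3,573.8460
  6       937.50       677.0250     4,062.1503
  7       937.50       641.2740     4,488.9181
  8       937.50       607.4109     4,859.2869
  9       937.50       575.3359     5,178.0230
  10   50,937.50    29,609.2035   296,092.0352
  Σ                 36,105.4208   326,232.9923
P = 36,105.4208; Macaulay duration = 326,232.9923 / 36,105.4208 = 9.03557 half-year periods = 4.51778 years.
Modified duration = D_Mac / (1 + y) = 4.51778 / 1.05575 = 4.27922 years.

4.2792 years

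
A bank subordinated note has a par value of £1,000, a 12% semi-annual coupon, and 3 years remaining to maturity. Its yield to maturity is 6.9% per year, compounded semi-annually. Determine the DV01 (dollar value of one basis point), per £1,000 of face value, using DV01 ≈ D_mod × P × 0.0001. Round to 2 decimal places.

Periodic yield y = 0.0345.
  t   CF        PV=CF/(1+0.0345)^t    t·PV
  1        60.00        57.9990        57.9990
  2        60.00        56.0648       112.1296
  3        60.00        54.1951       162.5852
  4        60.00        52.3877       209.5508
  5        60.00        50.6406       253.2030
  6     1,060.00       864.8144     5,188.8862
  Σ                  1,136.1015     5,984.3538
P = 1,136.1015; D_Mac = 5.26745 half-year periods = 2.63372 yrs; D_mod = 2.54589 yrs.
DV01 ≈ 2.54589 × 1,136.1015 × 0.0001 = 0.289239.

£0.29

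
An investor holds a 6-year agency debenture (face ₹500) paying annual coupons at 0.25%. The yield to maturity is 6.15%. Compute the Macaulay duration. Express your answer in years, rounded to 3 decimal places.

Periodic yield y = 0.0615. Discount each cash flow and weight by its year:
  t   CF        PV=CF/(1+0.0615)^t    t·PV
  1         1.25         1.1776         1.1776
  2         1.25         1.1094         2.2187
  3         1.25         1.0451         3.1352
  4         1.25         0.9845         3.9381
  5         1.25         0.9275         4.6375
  6       501.25       350.3760     2,102.2562
  Σ                    355.6201     2,117.3633
Price P = Σ PV = 355.6201.
Macaulay duration = Σ(t·PV) / P = 2,117.3633 / 355.6201 = 5.95400 years.

5.954 years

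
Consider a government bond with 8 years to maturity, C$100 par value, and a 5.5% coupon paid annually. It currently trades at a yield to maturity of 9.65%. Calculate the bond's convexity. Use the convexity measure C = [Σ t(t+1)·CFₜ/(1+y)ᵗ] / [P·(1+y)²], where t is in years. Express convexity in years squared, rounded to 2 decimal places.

45.00

With y = 0.0965:
  t   CF        PV=CF/(1+0.0965)^t    t·PV        t(t+1)·PV
  1         5.50         5.0160         5.0160          10.0319
  2         5.50         4.5745         9.1490          27.4471
  3         5.50         4.1719        12.5158          50.0631
  4         5.50         3.8048        15.2191          76.0954
  5         5.50         3.4699        17.3496         104.0976
  6         5.50         3.1645        18.9873         132.9108
  7         5.50         2.8860        20.2023         161.6182
  8       105.50        50.4874       403.8995       3,635.0959
  Σ                     77.5751       502.3385       4,197.3600
P = 77.5751.
Convexity = Σ t(t+1)·PV / [P·(1+y)²] = 4,197.3600 / (77.5751 × 1.202312) = 45.00249.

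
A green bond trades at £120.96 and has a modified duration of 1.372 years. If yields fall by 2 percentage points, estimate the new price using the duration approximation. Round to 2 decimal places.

Duration approximation: ΔP/P ≈ -D_mod · Δy = -1.372 × (-0.02) = +0.027440.
New price ≈ 120.96 × (1 + 0.027440) = 124.2791424.

£124.28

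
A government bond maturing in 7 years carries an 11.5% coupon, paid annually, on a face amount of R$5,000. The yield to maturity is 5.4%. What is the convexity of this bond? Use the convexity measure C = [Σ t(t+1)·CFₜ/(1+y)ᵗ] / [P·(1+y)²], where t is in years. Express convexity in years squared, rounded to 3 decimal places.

With y = 0.054:
  t   CF        PV=CF/(1+0.054)^t    t·PV        t(t+1)·PV
  1       575.00       545.5408       545.5408       1,091.0816
  2       575.00       517.5909     1,035.1818       3,105.5453
  3       575.00       491.0729     1,473.2188       5,892.8754
  4       575.00       465.9136     1,863.6545       9,318.2723
  5       575.00       442.0433     2,210.2164      13,261.2983
  6       575.00       419.3959     2,516.3754      17,614.6278
  7     5,575.00     3,857.9855    27,005.8988     216,047.1903
  Σ                  6,739.5430    36,650.0864     266,330.8910
P = 6,739.5430.
Convexity = Σ t(t+1)·PV / [P·(1+y)²] = 266,330.8910 / (6,739.5430 × 1.110916) = 35.57213.

35.572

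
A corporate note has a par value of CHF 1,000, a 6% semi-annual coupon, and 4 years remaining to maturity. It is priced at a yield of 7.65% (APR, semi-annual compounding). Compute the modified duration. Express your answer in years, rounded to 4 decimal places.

Periodic yield y = 0.03825. First find Macaulay duration:
  t   CF        PV=CF/(1+0.03825)^t    t·PV
  1        30.00        28.8948        28.8948
  2        30.00        27.8303        55.6605
  3        30.00        26.8050        80.4149
  4        30.00        25.8175       103.2698
  5        30.00        24.8663       124.3316
  6        30.00        23.9502       143.7014
  7        30.00        23.0679       161.4752
  8     1,030.00       762.8194     6,102.5549
  Σ                    944.0513     6,800.3031
P = 944.0513; Macaulay duration = 6,800.3031 / 944.0513 = 7.20332 half-year periods = 3.60166 years.
Modified duration = D_Mac / (1 + y) = 3.60166 / 1.03825 = 3.46897 years.

3.4690 years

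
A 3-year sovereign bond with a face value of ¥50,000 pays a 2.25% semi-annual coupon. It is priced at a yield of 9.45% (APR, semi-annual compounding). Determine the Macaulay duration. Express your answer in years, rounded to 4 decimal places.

Periodic yield y = 0.04725. Discount each cash flow and weight by its period:
  t   CF        PV=CF/(1+0.04725)^t    t·PV
  1       562.50       537.1210       537.1210
  2       562.50       512.8871     1,025.7742
  3       562.50       489.7466     1,469.2398
  4       562.50       467.6501     1,870.6005
  5       562.50       446.5506     2,232.7530
  6    50,562.50    38,328.8973   229,973.3837
  Σ                 40,782.8527   237,108.8722
Price P = Σ PV = 40,782.8527.
Macaulay duration = Σ(t·PV) / P = 237,108.8722 / 40,782.8527 = 5.81394 half-year periods.
In years: 5.81394 / 2 = 2.90697 years.

2.9070 years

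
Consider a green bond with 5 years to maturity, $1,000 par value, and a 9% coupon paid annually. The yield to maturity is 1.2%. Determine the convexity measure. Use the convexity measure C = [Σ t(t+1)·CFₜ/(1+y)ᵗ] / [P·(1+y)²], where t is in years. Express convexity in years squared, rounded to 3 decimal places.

With y = 0.012:
  t   CF        PV=CF/(1+0.012)^t    t·PV        t(t+1)·PV
  1        90.00        88.9328        88.9328         177.8656
  2        90.00        87.8783       175.7565         527.2696
  3        90.00        86.8362       260.5087       1,042.0348
  4        90.00        85.8066       343.2262       1,716.1311
  5     1,090.00     1,026.8900     5,134.4501      30,806.7008
  Σ                  1,376.3439     6,002.8744      34,270.0018
P = 1,376.3439.
Convexity = Σ t(t+1)·PV / [P·(1+y)²] = 34,270.0018 / (1,376.3439 × 1.024144) = 24.31231.

24.312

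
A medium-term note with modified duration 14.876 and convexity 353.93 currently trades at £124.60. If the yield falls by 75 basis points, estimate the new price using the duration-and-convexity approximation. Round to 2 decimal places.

Duration effect: -D_mod·Δy = -14.876 × (-0.0075) = +0.111570
Convexity effect: ½·C·(Δy)² = 0.5 × 353.93 × (-0.0075)² = +0.00995428125
ΔP/P ≈ +0.111570 + 0.00995428125 = +0.12152428125
New price ≈ 124.60 × (1 + 0.12152428125) = 139.74192544375.

£139.74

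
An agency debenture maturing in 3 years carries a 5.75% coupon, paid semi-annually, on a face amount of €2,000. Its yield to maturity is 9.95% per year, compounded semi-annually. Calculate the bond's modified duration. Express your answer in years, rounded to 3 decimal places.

2.652 years

Periodic yield y = 0.04975. First find Macaulay duration:
  t   CF        PV=CF/(1+0.04975)^t    t·PV
  1        57.50        54.7749        54.7749
  2        57.50        52.1790       104.3581
  3        57.50        49.7062       149.1185
  4        57.50        47.3505       189.4019
  5        57.50        45.1064       225.5321
  6     2,057.50     1,537.5333     9,225.2001
  Σ                  1,786.6504     9,948.3856
P = 1,786.6504; Macaulay duration = 9,948.3856 / 1,786.6504 = 5.56818 half-year periods = 2.78409 years.
Modified duration = D_Mac / (1 + y) = 2.78409 / 1.04975 = 2.65214 years.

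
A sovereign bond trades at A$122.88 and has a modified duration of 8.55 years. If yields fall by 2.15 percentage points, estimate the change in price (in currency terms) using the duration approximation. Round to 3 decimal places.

+A$22.588

Duration approximation: ΔP/P ≈ -D_mod · Δy = -8.55 × (-0.0215) = +0.183825.
ΔP ≈ 122.88 × (+0.183825) = +22.588416.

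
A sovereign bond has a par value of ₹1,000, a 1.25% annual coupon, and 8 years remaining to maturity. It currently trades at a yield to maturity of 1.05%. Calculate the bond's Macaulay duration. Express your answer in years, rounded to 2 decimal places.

Periodic yield y = 0.0105. Discount each cash flow and weight by its year:
  t   CF        PV=CF/(1+0.0105)^t    t·PV
  1        12.50        12.3701        12.3701
  2        12.50        12.2416        24.4832
  3        12.50        12.1144        36.3431
  4        12.50        11.9885        47.9540
  5        12.50        11.8639        59.3196
  6        12.50        11.7406        70.4439
  7        12.50        11.6187        81.3306
  8     1,012.50       931.3319     7,450.6554
  Σ                  1,015.2697     7,782.8999
Price P = Σ PV = 1,015.2697.
Macaulay duration = Σ(t·PV) / P = 7,782.8999 / 1,015.2697 = 7.66584 years.

7.67 years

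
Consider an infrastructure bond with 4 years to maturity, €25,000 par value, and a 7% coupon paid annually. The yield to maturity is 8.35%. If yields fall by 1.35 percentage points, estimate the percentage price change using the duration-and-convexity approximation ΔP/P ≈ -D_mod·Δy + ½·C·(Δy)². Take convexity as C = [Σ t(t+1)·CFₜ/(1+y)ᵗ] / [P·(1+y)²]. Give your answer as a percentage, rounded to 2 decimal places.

+4.64%

With y = 0.0835:
  t   CF        PV=CF/(1+0.0835)^t    t·PV        t(t+1)·PV
  1     1,750.00     1,615.1361     1,615.1361       3,230.2723
  2     1,750.00     1,490.6656     2,981.3311       8,943.9934
  3     1,750.00     1,375.7873     4,127.3620      16,509.4478
  4    26,750.00    19,409.2218    77,636.8873     388,184.4367
  Σ                 23,890.8108    86,360.7165     416,868.1501
P = 23,890.8108; D_Mac = 3.61481 yrs; D_mod = 3.33623 yrs; C = 14.86312.
Duration effect: -3.33623 × (-0.0135) = +0.045039
Convexity effect: 0.5 × 14.86312 × (-0.0135)² = +0.0013544
ΔP/P ≈ +0.045039 + 0.0013544 = +0.046394 = +4.6394%.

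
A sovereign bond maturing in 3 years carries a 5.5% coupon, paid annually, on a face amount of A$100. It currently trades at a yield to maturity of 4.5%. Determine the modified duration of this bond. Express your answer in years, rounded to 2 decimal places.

Periodic yield y = 0.045. First find Macaulay duration:
  t   CF        PV=CF/(1+0.045)^t    t·PV
  1         5.50         5.2632         5.2632
  2         5.50         5.0365        10.0730
  3       105.50        92.4493       277.3479
  Σ                    102.7490       292.6841
P = 102.7490; Macaulay duration = 292.6841 / 102.7490 = 2.84854 years.
Modified duration = D_Mac / (1 + y) = 2.84854 / 1.045 = 2.72587 years.

2.73 years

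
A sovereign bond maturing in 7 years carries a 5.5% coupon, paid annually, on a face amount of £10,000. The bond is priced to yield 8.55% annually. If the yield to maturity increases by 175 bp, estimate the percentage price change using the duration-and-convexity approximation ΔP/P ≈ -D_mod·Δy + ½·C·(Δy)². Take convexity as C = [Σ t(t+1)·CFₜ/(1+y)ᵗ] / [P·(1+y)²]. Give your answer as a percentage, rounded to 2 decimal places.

With y = 0.0855:
  t   CF        PV=CF/(1+0.0855)^t    t·PV        t(t+1)·PV
  1       550.00       506.6789       506.6789       1,013.3579
  2       550.00       466.7701       933.5402       2,800.6206
  3       550.00       430.0047     1,290.0141       5,160.0564
  4       550.00       396.1351     1,584.5406       7,922.7030
  5       550.00       364.9333     1,824.6667      10,948.0004
  6       550.00       336.1892     2,017.1350      14,119.9453
  7    10,550.00     5,940.7827    41,585.4787     332,683.8296
  Σ                  8,441.4941    49,742.0543     374,648.5132
P = 8,441.4941; D_Mac = 5.89257 yrs; D_mod = 5.42843 yrs; C = 37.66561.
Duration effect: -5.42843 × (+0.0175) = -0.094998
Convexity effect: 0.5 × 37.66561 × (0.0175)² = +0.0057675
ΔP/P ≈ -0.094998 + 0.0057675 = -0.089230 = -8.9230%.

-8.92%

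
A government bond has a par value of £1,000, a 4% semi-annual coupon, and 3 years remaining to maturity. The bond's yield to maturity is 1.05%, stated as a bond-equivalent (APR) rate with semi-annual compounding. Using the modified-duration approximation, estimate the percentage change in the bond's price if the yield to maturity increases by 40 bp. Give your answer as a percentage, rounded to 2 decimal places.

-1.14%

Periodic yield y = 0.00525. Modified duration first:
  t   CF        PV=CF/(1+0.00525)^t    t·PV
  1        20.00        19.8955        19.8955
  2        20.00        19.7916        39.5833
  3        20.00        19.6883        59.0648
  4        20.00        19.5855        78.3418
  5        20.00        19.4832        97.4158
  6     1,020.00       988.4522     5,930.7133
  Σ                  1,086.8963     6,225.0147
P = 1,086.8963; D_Mac = 5.72733 half-year periods = 2.86367 yrs; D_mod = 2.86367/(1+0.00525) = 2.84871 yrs.
ΔP/P ≈ -D_mod · Δy = -2.84871 × (+0.004) = -0.011395 = -1.1395%.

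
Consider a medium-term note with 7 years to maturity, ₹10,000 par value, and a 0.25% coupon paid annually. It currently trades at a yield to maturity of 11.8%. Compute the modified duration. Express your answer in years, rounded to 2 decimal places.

Periodic yield y = 0.118. First find Macaulay duration:
  t   CF        PV=CF/(1+0.118)^t    t·PV
  1        25.00        22.3614        22.3614
  2        25.00        20.0012        40.0024
  3        25.00        17.8902        53.6705
  4        25.00        16.0019        64.0078
  5        25.00        14.3130        71.5651
  6        25.00        12.8023        76.8140
  7    10,025.00     4,591.8930    32,143.2508
  Σ                  4,695.2630    32,471.6719
P = 4,695.2630; Macaulay duration = 32,471.6719 / 4,695.2630 = 6.91584 years.
Modified duration = D_Mac / (1 + y) = 6.91584 / 1.118 = 6.18590 years.

6.19 years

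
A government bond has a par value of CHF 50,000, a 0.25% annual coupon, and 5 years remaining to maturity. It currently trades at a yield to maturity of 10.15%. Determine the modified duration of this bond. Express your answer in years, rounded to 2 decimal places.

Periodic yield y = 0.1015. First find Macaulay duration:
  t   CF        PV=CF/(1+0.1015)^t    t·PV
  1       125.00       113.4816       113.4816
  2       125.00       103.0246       206.0492
  3       125.00        93.5312       280.5936
  4       125.00        84.9126       339.6503
  5    50,125.00    30,912.3398   154,561.6988
  Σ                 31,307.2898   155,501.4736
P = 31,307.2898; Macaulay duration = 155,501.4736 / 31,307.2898 = 4.96694 years.
Modified duration = D_Mac / (1 + y) = 4.96694 / 1.1015 = 4.50925 years.

4.51 years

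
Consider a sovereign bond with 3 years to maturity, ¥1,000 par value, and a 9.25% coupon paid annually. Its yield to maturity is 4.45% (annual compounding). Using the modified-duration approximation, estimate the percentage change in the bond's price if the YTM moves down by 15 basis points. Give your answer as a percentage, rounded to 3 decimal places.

Periodic yield y = 0.0445. Modified duration first:
  t   CF        PV=CF/(1+0.0445)^t    t·PV
  1        92.50        88.5591        88.5591
  2        92.50        84.7861       169.5723
  3     1,092.50       958.7295     2,876.1886
  Σ                  1,132.0748     3,134.3200
P = 1,132.0748; D_Mac = 2.76865 yrs; D_mod = 2.76865/(1+0.0445) = 2.65070 yrs.
ΔP/P ≈ -D_mod · Δy = -2.65070 × (-0.0015) = +0.003976 = +0.3976%.

+0.398%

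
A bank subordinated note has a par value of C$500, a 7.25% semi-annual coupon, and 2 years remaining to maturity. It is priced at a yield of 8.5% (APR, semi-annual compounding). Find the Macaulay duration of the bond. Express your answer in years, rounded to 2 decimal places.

1.90 years

Periodic yield y = 0.0425. Discount each cash flow and weight by its period:
  t   CF        PV=CF/(1+0.0425)^t    t·PV
  1       18.125        17.3861        17.3861
  2       18.125        16.6773        33.3546
  3       18.125        15.9974        47.9922
  4      518.125       438.6623     1,754.6491
  Σ                    488.7231     1,853.3821
Price P = Σ PV = 488.7231.
Macaulay duration = Σ(t·PV) / P = 1,853.3821 / 488.7231 = 3.79229 half-year periods.
In years: 3.79229 / 2 = 1.89615 years.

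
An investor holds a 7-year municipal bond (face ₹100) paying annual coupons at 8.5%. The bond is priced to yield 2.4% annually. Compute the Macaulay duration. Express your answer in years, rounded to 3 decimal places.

Periodic yield y = 0.024. Discount each cash flow and weight by its year:
  t   CF        PV=CF/(1+0.024)^t    t·PV
  1         8.50         8.3008         8.3008
  2         8.50         8.1062        16.2125
  3         8.50         7.9162        23.7487
  4         8.50         7.7307        30.9228
  5         8.50         7.5495        37.7476
  6         8.50         7.3726        44.2354
  7       108.50        91.9031       643.3215
  Σ                    138.8791       804.4893
Price P = Σ PV = 138.8791.
Macaulay duration = Σ(t·PV) / P = 804.4893 / 138.8791 = 5.79273 years.

5.793 years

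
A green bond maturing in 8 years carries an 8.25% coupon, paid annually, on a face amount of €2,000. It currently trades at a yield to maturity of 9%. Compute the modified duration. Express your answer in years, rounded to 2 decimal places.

Periodic yield y = 0.09. First find Macaulay duration:
  t   CF        PV=CF/(1+0.09)^t    t·PV
  1       165.00       151.3761       151.3761
  2       165.00       138.8772       277.7544
  3       165.00       127.4103       382.2308
  4       165.00       116.8902       467.5606
  5       165.00       107.2387       536.1934
  6       165.00        98.3841       590.3047
  7       165.00        90.2607       631.8246
  8     2,165.00     1,086.5405     8,692.3240
  Σ                  1,916.9777    11,729.5686
P = 1,916.9777; Macaulay duration = 11,729.5686 / 1,916.9777 = 6.11878 years.
Modified duration = D_Mac / (1 + y) = 6.11878 / 1.09 = 5.61356 years.

5.61 years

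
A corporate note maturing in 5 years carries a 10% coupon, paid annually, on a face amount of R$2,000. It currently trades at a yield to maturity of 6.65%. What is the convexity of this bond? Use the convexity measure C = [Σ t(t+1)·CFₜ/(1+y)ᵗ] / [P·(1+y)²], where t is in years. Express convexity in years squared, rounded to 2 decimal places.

With y = 0.0665:
  t   CF        PV=CF/(1+0.0665)^t    t·PV        t(t+1)·PV
  1       200.00       187.5293       187.5293         375.0586
  2       200.00       175.8362       351.6724       1,055.0172
  3       200.00       164.8722       494.6166       1,978.4663
  4       200.00       154.5918       618.3673       3,091.8367
  5     2,200.00     1,594.4775     7,972.3873      47,834.3235
  Σ                  2,277.3070     9,624.5729      54,334.7024
P = 2,277.3070.
Convexity = Σ t(t+1)·PV / [P·(1+y)²] = 54,334.7024 / (2,277.3070 × 1.137422) = 20.97655.

20.98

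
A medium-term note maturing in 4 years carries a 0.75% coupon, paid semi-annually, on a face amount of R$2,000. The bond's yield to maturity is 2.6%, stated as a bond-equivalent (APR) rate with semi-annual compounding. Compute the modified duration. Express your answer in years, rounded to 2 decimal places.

3.90 years

Periodic yield y = 0.013. First find Macaulay duration:
  t   CF        PV=CF/(1+0.013)^t    t·PV
  1         7.50         7.4038         7.4038
  2         7.50         7.3087        14.6175
  3         7.50         7.2149        21.6448
  4         7.50         7.1224        28.4894
  5         7.50         7.0310        35.1548
  6         7.50         6.9407        41.6443
  7         7.50         6.8516        47.9615
  8     2,007.50     1,810.4227    14,483.3818
  Σ                  1,860.2958    14,680.2978
P = 1,860.2958; Macaulay duration = 14,680.2978 / 1,860.2958 = 7.89138 half-year periods = 3.94569 years.
Modified duration = D_Mac / (1 + y) = 3.94569 / 1.013 = 3.89505 years.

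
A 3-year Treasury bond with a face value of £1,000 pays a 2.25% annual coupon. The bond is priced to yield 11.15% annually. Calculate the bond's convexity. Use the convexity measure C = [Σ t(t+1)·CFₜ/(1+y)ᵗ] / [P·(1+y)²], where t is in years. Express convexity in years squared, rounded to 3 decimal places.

With y = 0.1115:
  t   CF        PV=CF/(1+0.1115)^t    t·PV        t(t+1)·PV
  1        22.50        20.2429        20.2429          40.4858
  2        22.50        18.2122        36.4245         109.2735
  3     1,022.50       744.6204     2,233.8611       8,935.4445
  Σ                    783.0755     2,290.5285       9,085.2038
P = 783.0755.
Convexity = Σ t(t+1)·PV / [P·(1+y)²] = 9,085.2038 / (783.0755 × 1.235432) = 9.39101.

9.391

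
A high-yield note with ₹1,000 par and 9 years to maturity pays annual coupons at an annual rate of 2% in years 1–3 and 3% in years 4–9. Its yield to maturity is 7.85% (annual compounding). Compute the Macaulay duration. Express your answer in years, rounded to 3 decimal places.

8.004 years

Periodic yield y = 0.0785. Discount each cash flow and weight by its year:
  t   CF        PV=CF/(1+0.0785)^t    t·PV
  1        20.00        18.5443        18.5443
  2        20.00        17.1945        34.3890
  3        20.00        15.9430        47.8289
  4        30.00        22.1738        88.6953
  5        30.00        20.5599       102.7994
  6        30.00        19.0634       114.3804
  7        30.00        17.6758       123.7309
  8        30.00        16.3893       131.1143
  9     1,030.00       521.7421     4,695.6789
  Σ                    669.2861     5,357.1614
Price P = Σ PV = 669.2861.
Macaulay duration = Σ(t·PV) / P = 5,357.1614 / 669.2861 = 8.00429 years.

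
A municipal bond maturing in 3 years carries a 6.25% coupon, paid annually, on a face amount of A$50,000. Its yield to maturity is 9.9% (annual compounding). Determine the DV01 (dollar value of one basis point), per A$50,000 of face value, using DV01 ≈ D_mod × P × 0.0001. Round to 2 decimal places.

Periodic yield y = 0.099.
  t   CF        PV=CF/(1+0.099)^t    t·PV
  1     3,125.00     2,843.4941     2,843.4941
  2     3,125.00     2,587.3468     5,174.6935
  3    53,125.00    40,022.6523   120,067.9569
  Σ                 45,453.4931   128,086.1445
P = 45,453.4931; D_Mac = 2.81796 yrs; D_mod = 2.56411 yrs.
DV01 ≈ 2.56411 × 45,453.4931 × 0.0001 = 11.654790.

A$11.65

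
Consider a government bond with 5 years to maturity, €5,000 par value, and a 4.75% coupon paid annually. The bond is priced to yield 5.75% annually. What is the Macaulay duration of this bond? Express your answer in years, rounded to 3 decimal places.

Periodic yield y = 0.0575. Discount each cash flow and weight by its year:
  t   CF        PV=CF/(1+0.0575)^t    t·PV
  1       237.50       224.5863       224.5863
  2       237.50       212.3747       424.7495
  3       237.50       200.8272       602.4815
  4       237.50       189.9075       759.6300
  5     5,237.50     3,960.2459    19,801.2296
  Σ                  4,787.9416    21,812.6769
Price P = Σ PV = 4,787.9416.
Macaulay duration = Σ(t·PV) / P = 21,812.6769 / 4,787.9416 = 4.55575 years.

4.556 years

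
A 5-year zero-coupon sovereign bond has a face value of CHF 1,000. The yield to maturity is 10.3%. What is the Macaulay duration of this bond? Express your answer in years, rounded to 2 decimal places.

A zero-coupon bond has a single cash flow at maturity, so its Macaulay duration equals its maturity: 5 years.

5.00 years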